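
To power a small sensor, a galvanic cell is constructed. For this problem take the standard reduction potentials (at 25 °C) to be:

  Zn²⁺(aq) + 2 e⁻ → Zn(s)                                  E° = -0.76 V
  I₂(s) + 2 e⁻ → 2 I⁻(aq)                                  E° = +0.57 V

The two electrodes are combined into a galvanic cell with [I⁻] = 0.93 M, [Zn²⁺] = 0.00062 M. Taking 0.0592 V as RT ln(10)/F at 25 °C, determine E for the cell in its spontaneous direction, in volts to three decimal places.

+1.427 V

I₂/I⁻ is the cathode (higher E°), Zn²⁺/Zn the anode: E°cell = +0.57 − (-0.76) = +1.33 V, n = 2.
Overall: I₂(s) + Zn(s) → 2 I⁻(aq) + Zn²⁺(aq)
Q = [I⁻]^2·[Zn²⁺]; log Q = -3.271.
E = E° − (0.0592/n) log Q = +1.33 − (0.0592/2)(-3.271) = +1.427 V.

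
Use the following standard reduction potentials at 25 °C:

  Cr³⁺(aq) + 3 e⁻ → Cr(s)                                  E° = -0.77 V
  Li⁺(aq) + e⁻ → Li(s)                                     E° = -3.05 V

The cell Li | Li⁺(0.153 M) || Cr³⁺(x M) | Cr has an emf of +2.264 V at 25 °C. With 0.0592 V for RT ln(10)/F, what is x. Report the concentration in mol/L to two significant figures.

0.00055 M

Cr³⁺/Cr is the cathode, Li⁺/Li the anode: E°cell = +2.28 V, n = 3.
Overall reaction: Cr³⁺(aq) + 3 Li(s) → Cr(s) + 3 Li⁺(aq); Q = [Li⁺]^3/[Cr³⁺]^1.
From E = E° − (0.0592/n) log Q: log Q = (E° − E)·n/0.0592 = (+2.28 − (+2.264))·3/0.0592 = 0.8108.
So 1·log[Cr³⁺] = 3·log(0.153) − log Q = -2.4459 − (0.8108) = -3.2567; [Cr³⁺] = 10^(-3.2567) ≈ 0.00055 M.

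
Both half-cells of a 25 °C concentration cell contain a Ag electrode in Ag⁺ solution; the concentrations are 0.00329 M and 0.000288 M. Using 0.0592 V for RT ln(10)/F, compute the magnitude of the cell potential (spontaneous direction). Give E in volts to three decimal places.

+0.063 V

For a concentration cell E°cell = 0. The 0.00329 M side is the cathode (reduction is favoured where [Ag⁺] is higher).
With n = 1, E = −(0.0592/1) log([Ag⁺]ₐₙ/[Ag⁺]꜀ₐₜ) = −(0.0592/1) log(0.000288/0.00329) = −(0.0592/1)(-1.058) = +0.063 V.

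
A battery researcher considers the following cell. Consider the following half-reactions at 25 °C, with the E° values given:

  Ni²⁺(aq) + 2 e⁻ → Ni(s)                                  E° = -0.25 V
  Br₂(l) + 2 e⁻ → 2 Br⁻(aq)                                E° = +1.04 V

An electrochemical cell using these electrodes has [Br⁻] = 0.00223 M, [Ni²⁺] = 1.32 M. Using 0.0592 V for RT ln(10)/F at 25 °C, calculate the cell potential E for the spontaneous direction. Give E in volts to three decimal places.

Br₂/Br⁻ is the cathode (higher E°), Ni²⁺/Ni the anode: E°cell = +1.04 − (-0.25) = +1.29 V, n = 2.
Overall: Br₂(l) + Ni(s) → 2 Br⁻(aq) + Ni²⁺(aq)
Q = [Br⁻]^2·[Ni²⁺]; log Q = -5.183.
E = E° − (0.0592/n) log Q = +1.29 − (0.0592/2)(-5.183) = +1.443 V.

+1.443 V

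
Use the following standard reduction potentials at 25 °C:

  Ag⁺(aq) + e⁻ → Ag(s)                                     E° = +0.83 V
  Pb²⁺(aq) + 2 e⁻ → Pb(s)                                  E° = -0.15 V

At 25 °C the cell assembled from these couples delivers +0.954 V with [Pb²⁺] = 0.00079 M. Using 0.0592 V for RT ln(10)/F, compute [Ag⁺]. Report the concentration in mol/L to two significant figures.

Ag⁺/Ag is the cathode, Pb²⁺/Pb the anode: E°cell = +0.98 V, n = 2.
Overall reaction: 2 Ag⁺(aq) + Pb(s) → 2 Ag(s) + Pb²⁺(aq); Q = [Pb²⁺]^1/[Ag⁺]^2.
From E = E° − (0.0592/n) log Q: log Q = (E° − E)·n/0.0592 = (+0.98 − (+0.954))·2/0.0592 = 0.8784.
So 2·log[Ag⁺] = 1·log(0.00079) − log Q = -3.1024 − (0.8784) = -3.9808; log[Ag⁺] = -3.9808 / 2 = -1.9904; [Ag⁺] = 10^(-1.9904) ≈ 0.010 M.

0.010 M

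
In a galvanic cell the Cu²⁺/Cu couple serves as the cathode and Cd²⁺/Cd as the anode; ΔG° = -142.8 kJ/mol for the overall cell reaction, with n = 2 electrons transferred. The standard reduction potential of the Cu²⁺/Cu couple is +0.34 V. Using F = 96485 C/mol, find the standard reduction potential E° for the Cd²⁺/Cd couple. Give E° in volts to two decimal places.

-0.40 V

E°cell = −ΔG°/(nF) = −(-142.8×10³)/((2)(96485)) = +0.740 V.
Since Cu²⁺/Cu is the cathode and Cd²⁺/Cd the anode, E°cell = E°(Cu²⁺/Cu) − E°(Cd²⁺/Cd).
So E°(Cd²⁺/Cd) = E°(Cu²⁺/Cu) − E°cell = (+0.34) − (+0.740) = -0.40 V.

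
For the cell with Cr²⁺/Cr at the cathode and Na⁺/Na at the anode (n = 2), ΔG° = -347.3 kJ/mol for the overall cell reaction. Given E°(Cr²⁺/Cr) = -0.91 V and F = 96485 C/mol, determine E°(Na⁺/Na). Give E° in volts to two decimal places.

-2.71 V

E°cell = −ΔG°/(nF) = −(-347.3×10³)/((2)(96485)) = +1.800 V.
Since Cr²⁺/Cr is the cathode and Na⁺/Na the anode, E°cell = E°(Cr²⁺/Cr) − E°(Na⁺/Na).
So E°(Na⁺/Na) = E°(Cr²⁺/Cr) − E°cell = (-0.91) − (+1.800) = -2.71 V.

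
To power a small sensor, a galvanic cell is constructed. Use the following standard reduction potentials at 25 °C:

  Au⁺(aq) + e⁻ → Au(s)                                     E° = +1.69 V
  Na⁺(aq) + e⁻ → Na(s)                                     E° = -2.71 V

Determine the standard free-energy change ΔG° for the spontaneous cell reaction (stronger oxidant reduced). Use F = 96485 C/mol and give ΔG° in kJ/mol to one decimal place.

-424.5 kJ/mol

Au⁺/Au (E° = +1.69 V) is the cathode; Na⁺/Na (E° = -2.71 V) is the anode, so E°cell = +4.40 V.
Balancing electrons gives n = 1 (lcm of 1 and 1).
ΔG° = −nFE° = −(1)(96485)(+4.40) = -424,534 J = -424.5 kJ/mol.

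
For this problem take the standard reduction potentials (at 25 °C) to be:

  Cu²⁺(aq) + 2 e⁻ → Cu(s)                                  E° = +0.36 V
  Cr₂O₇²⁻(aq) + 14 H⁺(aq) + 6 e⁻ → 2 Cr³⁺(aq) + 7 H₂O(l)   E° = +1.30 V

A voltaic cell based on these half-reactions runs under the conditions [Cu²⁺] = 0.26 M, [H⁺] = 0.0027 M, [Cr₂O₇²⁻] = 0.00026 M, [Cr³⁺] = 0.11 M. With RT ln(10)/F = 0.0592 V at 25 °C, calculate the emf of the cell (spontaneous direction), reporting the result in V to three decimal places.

Cr₂O₇²⁻/Cr³⁺ is the cathode (higher E°), Cu²⁺/Cu the anode: E°cell = +1.30 − (+0.36) = +0.94 V, n = 6.
Overall: Cr₂O₇²⁻(aq) + 14 H⁺(aq) + 3 Cu(s) → 2 Cr³⁺(aq) + 7 H₂O(l) + 3 Cu²⁺(aq)
Q = [Cr³⁺]^2·[Cu²⁺]^3 / ([Cr₂O₇²⁻]·[H⁺]^14); log Q = 35.874.
E = E° − (0.0592/n) log Q = +0.94 − (0.0592/6)(35.874) = +0.586 V.

+0.586 V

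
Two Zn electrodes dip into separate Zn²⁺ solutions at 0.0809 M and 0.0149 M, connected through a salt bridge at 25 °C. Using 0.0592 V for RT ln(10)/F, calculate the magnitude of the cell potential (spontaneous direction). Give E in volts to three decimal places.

+0.022 V

For a concentration cell E°cell = 0. The 0.0809 M side is the cathode (reduction is favoured where [Zn²⁺] is higher).
With n = 2, E = −(0.0592/2) log([Zn²⁺]ₐₙ/[Zn²⁺]꜀ₐₜ) = −(0.0592/2) log(0.0149/0.0809) = −(0.0592/2)(-0.735) = +0.022 V.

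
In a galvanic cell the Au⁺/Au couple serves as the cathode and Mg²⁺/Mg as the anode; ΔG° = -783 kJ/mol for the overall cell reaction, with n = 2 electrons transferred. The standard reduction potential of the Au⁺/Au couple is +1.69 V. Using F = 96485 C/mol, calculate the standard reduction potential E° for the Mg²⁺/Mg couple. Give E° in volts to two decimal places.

-2.37 V

E°cell = −ΔG°/(nF) = −(-783×10³)/((2)(96485)) = +4.058 V.
Since Au⁺/Au is the cathode and Mg²⁺/Mg the anode, E°cell = E°(Au⁺/Au) − E°(Mg²⁺/Mg).
So E°(Mg²⁺/Mg) = E°(Au⁺/Au) − E°cell = (+1.69) − (+4.058) = -2.37 V.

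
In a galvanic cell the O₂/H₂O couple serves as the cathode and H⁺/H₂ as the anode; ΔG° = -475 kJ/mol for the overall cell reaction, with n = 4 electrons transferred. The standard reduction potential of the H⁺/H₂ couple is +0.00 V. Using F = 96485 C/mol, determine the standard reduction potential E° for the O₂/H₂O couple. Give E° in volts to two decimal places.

E°cell = −ΔG°/(nF) = −(-475×10³)/((4)(96485)) = +1.231 V.
Since O₂/H₂O is the cathode and H⁺/H₂ the anode, E°cell = E°(O₂/H₂O) − E°(H⁺/H₂).
So E°(O₂/H₂O) = E°cell + E°(H⁺/H₂) = +1.231 + (+0.00) = +1.23 V.

+1.23 V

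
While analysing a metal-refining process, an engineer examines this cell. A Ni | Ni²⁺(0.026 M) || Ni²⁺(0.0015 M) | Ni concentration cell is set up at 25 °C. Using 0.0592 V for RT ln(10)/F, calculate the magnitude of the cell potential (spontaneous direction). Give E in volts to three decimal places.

For a concentration cell E°cell = 0. The 0.026 M side is the cathode (reduction is favoured where [Ni²⁺] is higher).
With n = 2, E = −(0.0592/2) log([Ni²⁺]ₐₙ/[Ni²⁺]꜀ₐₜ) = −(0.0592/2) log(0.0015/0.026) = −(0.0592/2)(-1.239) = +0.037 V.

+0.037 V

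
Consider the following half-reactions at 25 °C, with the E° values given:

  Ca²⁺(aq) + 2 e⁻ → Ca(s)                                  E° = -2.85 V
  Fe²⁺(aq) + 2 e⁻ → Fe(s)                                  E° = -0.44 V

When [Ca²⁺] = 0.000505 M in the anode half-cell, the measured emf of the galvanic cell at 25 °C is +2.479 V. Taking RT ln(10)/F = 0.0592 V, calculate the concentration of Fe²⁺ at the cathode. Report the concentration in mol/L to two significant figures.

0.11 M

Fe²⁺/Fe is the cathode, Ca²⁺/Ca the anode: E°cell = +2.41 V, n = 2.
Overall reaction: Fe²⁺(aq) + Ca(s) → Fe(s) + Ca²⁺(aq); Q = [Ca²⁺]^1/[Fe²⁺]^1.
From E = E° − (0.0592/n) log Q: log Q = (E° − E)·n/0.0592 = (+2.41 − (+2.479))·2/0.0592 = -2.3311.
So 1·log[Fe²⁺] = 1·log(0.000505) − log Q = -3.2967 − (-2.3311) = -0.9656; [Fe²⁺] = 10^(-0.9656) ≈ 0.11 M.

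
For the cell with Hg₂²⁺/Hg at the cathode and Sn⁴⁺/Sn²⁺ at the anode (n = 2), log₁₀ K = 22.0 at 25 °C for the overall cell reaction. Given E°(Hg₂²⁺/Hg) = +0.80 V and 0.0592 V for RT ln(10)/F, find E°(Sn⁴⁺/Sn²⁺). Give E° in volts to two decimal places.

E°cell = (0.0592/n)·log K = (0.0592/2)(22.0) = +0.651 V.
Since Hg₂²⁺/Hg is the cathode and Sn⁴⁺/Sn²⁺ the anode, E°cell = E°(Hg₂²⁺/Hg) − E°(Sn⁴⁺/Sn²⁺).
So E°(Sn⁴⁺/Sn²⁺) = E°(Hg₂²⁺/Hg) − E°cell = (+0.80) − (+0.651) = +0.15 V.

+0.15 V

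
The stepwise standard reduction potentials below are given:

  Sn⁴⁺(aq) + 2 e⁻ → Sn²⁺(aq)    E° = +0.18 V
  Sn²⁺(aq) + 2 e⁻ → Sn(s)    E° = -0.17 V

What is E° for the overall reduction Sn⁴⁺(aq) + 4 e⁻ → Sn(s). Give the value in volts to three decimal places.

+0.005 V

Standard free energies of sequential steps add: ΔG°₃ = ΔG°₁ + ΔG°₂, so n₃E°₃ = n₁E°₁ + n₂E°₂.
E°₃ = (2×+0.18 + 2×-0.17) / 4 = (+0.020) / 4 = +0.005 V.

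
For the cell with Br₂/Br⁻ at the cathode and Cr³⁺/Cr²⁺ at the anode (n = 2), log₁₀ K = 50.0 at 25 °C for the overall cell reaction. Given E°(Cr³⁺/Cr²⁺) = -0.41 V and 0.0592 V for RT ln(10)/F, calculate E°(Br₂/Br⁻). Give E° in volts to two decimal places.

+1.07 V

E°cell = (0.0592/n)·log K = (0.0592/2)(50.0) = +1.480 V.
Since Br₂/Br⁻ is the cathode and Cr³⁺/Cr²⁺ the anode, E°cell = E°(Br₂/Br⁻) − E°(Cr³⁺/Cr²⁺).
So E°(Br₂/Br⁻) = E°cell + E°(Cr³⁺/Cr²⁺) = +1.480 + (-0.41) = +1.07 V.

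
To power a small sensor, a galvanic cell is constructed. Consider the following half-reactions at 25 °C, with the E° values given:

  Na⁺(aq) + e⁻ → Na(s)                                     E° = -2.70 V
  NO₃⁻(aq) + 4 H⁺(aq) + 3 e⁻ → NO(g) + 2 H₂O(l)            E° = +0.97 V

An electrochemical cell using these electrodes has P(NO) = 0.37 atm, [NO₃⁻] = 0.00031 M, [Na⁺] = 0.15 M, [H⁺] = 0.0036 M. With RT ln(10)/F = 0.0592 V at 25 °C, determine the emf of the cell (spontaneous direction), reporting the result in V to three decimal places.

NO₃⁻/NO is the cathode (higher E°), Na⁺/Na the anode: E°cell = +0.97 − (-2.70) = +3.67 V, n = 3.
Overall: NO₃⁻(aq) + 4 H⁺(aq) + 3 Na(s) → NO(g) + 2 H₂O(l) + 3 Na⁺(aq)
Q = P(NO)·[Na⁺]^3 / ([NO₃⁻]·[H⁺]^4); log Q = 10.380.
E = E° − (0.0592/n) log Q = +3.67 − (0.0592/3)(10.380) = +3.465 V.

+3.465 V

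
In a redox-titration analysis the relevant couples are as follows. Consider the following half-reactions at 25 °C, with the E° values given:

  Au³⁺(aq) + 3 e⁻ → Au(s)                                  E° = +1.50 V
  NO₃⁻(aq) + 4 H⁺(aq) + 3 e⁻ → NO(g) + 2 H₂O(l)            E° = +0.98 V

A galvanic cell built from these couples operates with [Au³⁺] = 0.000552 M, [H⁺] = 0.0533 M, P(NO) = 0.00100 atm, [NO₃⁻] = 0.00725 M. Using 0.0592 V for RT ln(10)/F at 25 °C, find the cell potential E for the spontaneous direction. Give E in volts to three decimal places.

+0.539 V

Au³⁺/Au is the cathode (higher E°), NO₃⁻/NO the anode: E°cell = +1.50 − (+0.98) = +0.52 V, n = 3.
Overall: Au³⁺(aq) + NO(g) + 2 H₂O(l) → Au(s) + NO₃⁻(aq) + 4 H⁺(aq)
Q = [NO₃⁻]·[H⁺]^4 / ([Au³⁺]·P(NO)); log Q = -0.975.
E = E° − (0.0592/n) log Q = +0.52 − (0.0592/3)(-0.975) = +0.539 V.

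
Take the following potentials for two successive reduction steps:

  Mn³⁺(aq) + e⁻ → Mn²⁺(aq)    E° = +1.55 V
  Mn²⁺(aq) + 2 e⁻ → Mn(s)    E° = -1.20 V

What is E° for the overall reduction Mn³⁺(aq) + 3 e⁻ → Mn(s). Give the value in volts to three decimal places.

Standard free energies of sequential steps add: ΔG°₃ = ΔG°₁ + ΔG°₂, so n₃E°₃ = n₁E°₁ + n₂E°₂.
E°₃ = (1×+1.55 + 2×-1.20) / 3 = (-0.850) / 3 = -0.283 V.

-0.283 V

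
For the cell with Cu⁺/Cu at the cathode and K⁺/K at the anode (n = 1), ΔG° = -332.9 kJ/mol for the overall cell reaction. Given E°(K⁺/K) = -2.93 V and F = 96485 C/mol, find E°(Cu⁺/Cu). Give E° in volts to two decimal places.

+0.52 V

E°cell = −ΔG°/(nF) = −(-332.9×10³)/((1)(96485)) = +3.450 V.
Since Cu⁺/Cu is the cathode and K⁺/K the anode, E°cell = E°(Cu⁺/Cu) − E°(K⁺/K).
So E°(Cu⁺/Cu) = E°cell + E°(K⁺/K) = +3.450 + (-2.93) = +0.52 V.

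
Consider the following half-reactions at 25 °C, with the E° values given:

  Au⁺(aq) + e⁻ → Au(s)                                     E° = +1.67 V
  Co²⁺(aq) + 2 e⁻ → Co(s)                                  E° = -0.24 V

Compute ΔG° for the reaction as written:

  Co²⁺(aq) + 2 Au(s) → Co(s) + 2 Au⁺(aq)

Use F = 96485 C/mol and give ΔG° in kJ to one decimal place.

+368.6 kJ

As written, Co²⁺/Co is reduced (cathode) and Au⁺/Au is oxidised (anode), so E°cell = (-0.24) − (+1.67) = -1.91 V.
Balancing electrons gives n = 2.
ΔG° = −nFE° = −(2)(96485)(-1.91) = 368,573 J = +368.6 kJ.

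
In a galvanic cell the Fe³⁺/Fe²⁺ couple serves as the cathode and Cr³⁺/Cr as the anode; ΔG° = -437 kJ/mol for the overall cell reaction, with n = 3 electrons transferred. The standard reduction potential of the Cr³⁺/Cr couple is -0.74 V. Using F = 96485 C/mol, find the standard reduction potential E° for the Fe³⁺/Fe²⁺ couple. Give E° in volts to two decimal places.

E°cell = −ΔG°/(nF) = −(-437×10³)/((3)(96485)) = +1.510 V.
Since Fe³⁺/Fe²⁺ is the cathode and Cr³⁺/Cr the anode, E°cell = E°(Fe³⁺/Fe²⁺) − E°(Cr³⁺/Cr).
So E°(Fe³⁺/Fe²⁺) = E°cell + E°(Cr³⁺/Cr) = +1.510 + (-0.74) = +0.77 V.

+0.77 V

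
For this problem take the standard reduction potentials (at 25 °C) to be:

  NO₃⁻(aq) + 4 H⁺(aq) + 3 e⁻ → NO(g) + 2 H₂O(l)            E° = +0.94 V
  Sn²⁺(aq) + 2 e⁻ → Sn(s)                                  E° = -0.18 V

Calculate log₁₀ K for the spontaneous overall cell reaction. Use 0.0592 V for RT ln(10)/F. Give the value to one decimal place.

113.5

Cathode: NO₃⁻/NO; anode: Sn²⁺/Sn. E°cell = +1.12 V, n = 6.
log K = nE°cell / 0.0592 = (6)(+1.12) / 0.0592 = 113.5.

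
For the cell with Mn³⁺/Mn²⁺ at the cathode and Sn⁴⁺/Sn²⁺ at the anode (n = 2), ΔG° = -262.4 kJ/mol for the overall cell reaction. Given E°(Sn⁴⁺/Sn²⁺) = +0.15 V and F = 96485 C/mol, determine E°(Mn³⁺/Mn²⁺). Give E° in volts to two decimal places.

E°cell = −ΔG°/(nF) = −(-262.4×10³)/((2)(96485)) = +1.360 V.
Since Mn³⁺/Mn²⁺ is the cathode and Sn⁴⁺/Sn²⁺ the anode, E°cell = E°(Mn³⁺/Mn²⁺) − E°(Sn⁴⁺/Sn²⁺).
So E°(Mn³⁺/Mn²⁺) = E°cell + E°(Sn⁴⁺/Sn²⁺) = +1.360 + (+0.15) = +1.51 V.

+1.51 V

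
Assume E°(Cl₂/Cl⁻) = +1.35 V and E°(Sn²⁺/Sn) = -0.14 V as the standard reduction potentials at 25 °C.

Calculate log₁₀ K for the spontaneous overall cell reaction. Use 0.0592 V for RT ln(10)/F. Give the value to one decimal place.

50.3

Cathode: Cl₂/Cl⁻; anode: Sn²⁺/Sn. E°cell = +1.49 V, n = 2.
log K = nE°cell / 0.0592 = (2)(+1.49) / 0.0592 = 50.3.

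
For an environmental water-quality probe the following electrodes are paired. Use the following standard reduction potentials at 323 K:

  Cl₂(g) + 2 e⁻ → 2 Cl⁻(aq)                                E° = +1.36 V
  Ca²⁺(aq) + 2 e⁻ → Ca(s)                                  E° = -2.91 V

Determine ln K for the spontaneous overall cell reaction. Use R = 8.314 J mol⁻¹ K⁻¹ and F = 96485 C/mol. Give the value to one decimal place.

Cathode: Cl₂/Cl⁻; anode: Ca²⁺/Ca. E°cell = (+1.36) − (-2.91) = +4.27 V, with n = 2.
ΔG° = −nFE° = −RT ln K, so ln K = nFE°/(RT) = (2)(96485)(+4.27) / ((8.314)(323)) = 306.835.

306.8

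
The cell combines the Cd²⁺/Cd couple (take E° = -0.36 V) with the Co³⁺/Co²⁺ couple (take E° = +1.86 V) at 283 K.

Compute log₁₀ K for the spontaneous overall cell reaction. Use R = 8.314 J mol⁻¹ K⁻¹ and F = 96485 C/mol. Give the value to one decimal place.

Cathode: Co³⁺/Co²⁺; anode: Cd²⁺/Cd. E°cell = (+1.86) − (-0.36) = +2.22 V, with n = 2.
ΔG° = −nFE° = −RT ln K, so ln K = nFE°/(RT) = (2)(96485)(+2.22) / ((8.314)(283)) = 182.073.
log₁₀ K = 182.073 / ln 10 = 79.1.

79.1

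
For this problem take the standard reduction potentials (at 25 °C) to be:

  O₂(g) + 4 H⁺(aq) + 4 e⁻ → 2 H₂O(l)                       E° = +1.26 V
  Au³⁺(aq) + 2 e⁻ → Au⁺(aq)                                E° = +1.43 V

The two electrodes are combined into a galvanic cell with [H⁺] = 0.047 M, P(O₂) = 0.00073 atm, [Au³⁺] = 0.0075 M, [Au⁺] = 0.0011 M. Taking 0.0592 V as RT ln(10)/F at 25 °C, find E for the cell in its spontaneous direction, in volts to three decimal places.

+0.320 V

Au³⁺/Au⁺ is the cathode (higher E°), O₂/H₂O the anode: E°cell = +1.43 − (+1.26) = +0.17 V, n = 4.
Overall: 2 Au³⁺(aq) + 2 H₂O(l) → 2 Au⁺(aq) + O₂(g) + 4 H⁺(aq)
Q = [Au⁺]^2·P(O₂)·[H⁺]^4 / ([Au³⁺]^2); log Q = -10.116.
E = E° − (0.0592/n) log Q = +0.17 − (0.0592/4)(-10.116) = +0.320 V.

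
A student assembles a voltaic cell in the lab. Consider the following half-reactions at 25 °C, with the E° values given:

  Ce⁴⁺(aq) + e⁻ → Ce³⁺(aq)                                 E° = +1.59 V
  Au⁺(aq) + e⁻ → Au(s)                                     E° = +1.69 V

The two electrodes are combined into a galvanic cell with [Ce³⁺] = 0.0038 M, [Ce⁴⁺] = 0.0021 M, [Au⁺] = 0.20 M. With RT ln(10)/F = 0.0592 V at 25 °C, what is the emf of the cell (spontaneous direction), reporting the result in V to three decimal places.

+0.074 V

Au⁺/Au is the cathode (higher E°), Ce⁴⁺/Ce³⁺ the anode: E°cell = +1.69 − (+1.59) = +0.10 V, n = 1.
Overall: Au⁺(aq) + Ce³⁺(aq) → Au(s) + Ce⁴⁺(aq)
Q = [Ce⁴⁺] / ([Au⁺]·[Ce³⁺]); log Q = 0.441.
E = E° − (0.0592/n) log Q = +0.10 − (0.0592/1)(0.441) = +0.074 V.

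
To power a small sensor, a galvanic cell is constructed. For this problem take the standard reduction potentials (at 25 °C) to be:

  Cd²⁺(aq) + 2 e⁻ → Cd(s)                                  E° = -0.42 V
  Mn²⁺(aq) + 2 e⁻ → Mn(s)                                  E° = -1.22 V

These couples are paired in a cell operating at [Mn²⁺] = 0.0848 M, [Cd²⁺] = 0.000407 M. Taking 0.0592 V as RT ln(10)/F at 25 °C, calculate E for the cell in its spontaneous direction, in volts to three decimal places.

Cd²⁺/Cd is the cathode (higher E°), Mn²⁺/Mn the anode: E°cell = -0.42 − (-1.22) = +0.80 V, n = 2.
Overall: Cd²⁺(aq) + Mn(s) → Cd(s) + Mn²⁺(aq)
Q = [Mn²⁺] / ([Cd²⁺]); log Q = 2.319.
E = E° − (0.0592/n) log Q = +0.80 − (0.0592/2)(2.319) = +0.731 V.

+0.731 V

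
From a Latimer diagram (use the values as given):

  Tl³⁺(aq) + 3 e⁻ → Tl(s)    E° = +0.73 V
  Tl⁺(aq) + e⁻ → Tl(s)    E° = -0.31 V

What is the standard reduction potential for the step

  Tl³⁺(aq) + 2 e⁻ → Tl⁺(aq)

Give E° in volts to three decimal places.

Sequential free energies add, so n₃E°₃ = n₁E°₁ + n₂E°₂.
With n₃ = 3, and the known step contributing 1×(-0.31) V, the unknown satisfies 2·E° = 3×(+0.73) − 1×(-0.31) = +2.500.
E° = +2.500 / 2 = +1.250 V.

+1.250 V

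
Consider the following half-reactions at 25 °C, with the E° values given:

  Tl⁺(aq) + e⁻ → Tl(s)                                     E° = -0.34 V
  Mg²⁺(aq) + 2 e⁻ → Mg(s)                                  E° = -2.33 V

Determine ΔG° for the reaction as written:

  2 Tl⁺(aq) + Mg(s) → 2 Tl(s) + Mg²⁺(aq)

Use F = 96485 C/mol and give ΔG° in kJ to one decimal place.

As written, Tl⁺/Tl is reduced (cathode) and Mg²⁺/Mg is oxidised (anode), so E°cell = (-0.34) − (-2.33) = +1.99 V.
Balancing electrons gives n = 2.
ΔG° = −nFE° = −(2)(96485)(+1.99) = -384,010 J = -384.0 kJ.

-384.0 kJ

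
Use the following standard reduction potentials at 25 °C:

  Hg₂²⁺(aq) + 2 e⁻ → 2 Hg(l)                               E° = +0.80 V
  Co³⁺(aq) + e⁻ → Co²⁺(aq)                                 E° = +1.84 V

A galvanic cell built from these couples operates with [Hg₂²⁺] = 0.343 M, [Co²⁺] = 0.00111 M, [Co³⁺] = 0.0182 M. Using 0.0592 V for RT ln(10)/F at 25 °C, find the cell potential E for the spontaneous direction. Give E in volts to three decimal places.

+1.126 V

Co³⁺/Co²⁺ is the cathode (higher E°), Hg₂²⁺/Hg the anode: E°cell = +1.84 − (+0.80) = +1.04 V, n = 2.
Overall: 2 Co³⁺(aq) + 2 Hg(l) → 2 Co²⁺(aq) + Hg₂²⁺(aq)
Q = [Co²⁺]^2·[Hg₂²⁺] / ([Co³⁺]^2); log Q = -2.894.
E = E° − (0.0592/n) log Q = +1.04 − (0.0592/2)(-2.894) = +1.126 V.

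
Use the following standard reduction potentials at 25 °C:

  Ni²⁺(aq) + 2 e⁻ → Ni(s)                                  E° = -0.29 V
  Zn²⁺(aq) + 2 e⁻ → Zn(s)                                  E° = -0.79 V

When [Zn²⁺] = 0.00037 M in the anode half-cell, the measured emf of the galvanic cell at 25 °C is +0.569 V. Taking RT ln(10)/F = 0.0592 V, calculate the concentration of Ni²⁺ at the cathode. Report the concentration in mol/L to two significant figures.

Ni²⁺/Ni is the cathode, Zn²⁺/Zn the anode: E°cell = +0.50 V, n = 2.
Overall reaction: Ni²⁺(aq) + Zn(s) → Ni(s) + Zn²⁺(aq); Q = [Zn²⁺]^1/[Ni²⁺]^1.
From E = E° − (0.0592/n) log Q: log Q = (E° − E)·n/0.0592 = (+0.50 − (+0.569))·2/0.0592 = -2.3311.
So 1·log[Ni²⁺] = 1·log(0.00037) − log Q = -3.4318 − (-2.3311) = -1.1007; [Ni²⁺] = 10^(-1.1007) ≈ 0.079 M.

0.079 M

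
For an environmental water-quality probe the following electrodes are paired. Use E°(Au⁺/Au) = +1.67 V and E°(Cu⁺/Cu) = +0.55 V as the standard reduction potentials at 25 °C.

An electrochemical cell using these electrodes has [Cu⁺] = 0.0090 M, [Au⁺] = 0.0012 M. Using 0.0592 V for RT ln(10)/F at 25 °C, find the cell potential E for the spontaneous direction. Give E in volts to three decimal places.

+1.068 V

Au⁺/Au is the cathode (higher E°), Cu⁺/Cu the anode: E°cell = +1.67 − (+0.55) = +1.12 V, n = 1.
Overall: Au⁺(aq) + Cu(s) → Au(s) + Cu⁺(aq)
Q = [Cu⁺] / ([Au⁺]); log Q = 0.875.
E = E° − (0.0592/n) log Q = +1.12 − (0.0592/1)(0.875) = +1.068 V.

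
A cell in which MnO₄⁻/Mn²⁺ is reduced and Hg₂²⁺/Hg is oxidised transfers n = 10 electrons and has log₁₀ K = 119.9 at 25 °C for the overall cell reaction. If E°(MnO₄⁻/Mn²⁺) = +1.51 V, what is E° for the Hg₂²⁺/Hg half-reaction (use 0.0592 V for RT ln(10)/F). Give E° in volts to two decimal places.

E°cell = (0.0592/n)·log K = (0.0592/10)(119.9) = +0.710 V.
Since MnO₄⁻/Mn²⁺ is the cathode and Hg₂²⁺/Hg the anode, E°cell = E°(MnO₄⁻/Mn²⁺) − E°(Hg₂²⁺/Hg).
So E°(Hg₂²⁺/Hg) = E°(MnO₄⁻/Mn²⁺) − E°cell = (+1.51) − (+0.710) = +0.80 V.

+0.80 V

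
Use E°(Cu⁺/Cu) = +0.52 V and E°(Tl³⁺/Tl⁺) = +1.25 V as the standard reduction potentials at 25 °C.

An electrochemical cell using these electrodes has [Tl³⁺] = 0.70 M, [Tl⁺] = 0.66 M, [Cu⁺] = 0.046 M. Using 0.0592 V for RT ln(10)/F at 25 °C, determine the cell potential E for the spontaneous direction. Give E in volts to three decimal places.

Tl³⁺/Tl⁺ is the cathode (higher E°), Cu⁺/Cu the anode: E°cell = +1.25 − (+0.52) = +0.73 V, n = 2.
Overall: Tl³⁺(aq) + 2 Cu(s) → Tl⁺(aq) + 2 Cu⁺(aq)
Q = [Tl⁺]·[Cu⁺]^2 / ([Tl³⁺]); log Q = -2.700.
E = E° − (0.0592/n) log Q = +0.73 − (0.0592/2)(-2.700) = +0.810 V.

+0.810 V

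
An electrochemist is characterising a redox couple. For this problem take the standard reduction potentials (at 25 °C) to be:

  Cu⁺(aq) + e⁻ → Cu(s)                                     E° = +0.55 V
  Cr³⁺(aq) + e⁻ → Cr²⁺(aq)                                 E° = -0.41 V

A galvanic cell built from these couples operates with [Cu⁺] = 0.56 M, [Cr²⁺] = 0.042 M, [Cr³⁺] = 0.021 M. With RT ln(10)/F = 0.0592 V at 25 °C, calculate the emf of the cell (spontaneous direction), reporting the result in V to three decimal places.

Cu⁺/Cu is the cathode (higher E°), Cr³⁺/Cr²⁺ the anode: E°cell = +0.55 − (-0.41) = +0.96 V, n = 1.
Overall: Cu⁺(aq) + Cr²⁺(aq) → Cu(s) + Cr³⁺(aq)
Q = [Cr³⁺] / ([Cu⁺]·[Cr²⁺]); log Q = -0.049.
E = E° − (0.0592/n) log Q = +0.96 − (0.0592/1)(-0.049) = +0.963 V.

+0.963 V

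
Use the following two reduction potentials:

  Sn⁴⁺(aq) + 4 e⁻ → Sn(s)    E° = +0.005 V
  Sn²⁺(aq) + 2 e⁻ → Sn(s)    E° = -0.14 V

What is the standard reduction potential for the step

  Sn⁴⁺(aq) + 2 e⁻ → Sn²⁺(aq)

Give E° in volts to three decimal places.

Sequential free energies add, so n₃E°₃ = n₁E°₁ + n₂E°₂.
With n₃ = 4, and the known step contributing 2×(-0.14) V, the unknown satisfies 2·E° = 4×(+0.005) − 2×(-0.14) = +0.300.
E° = +0.300 / 2 = +0.150 V.

+0.150 V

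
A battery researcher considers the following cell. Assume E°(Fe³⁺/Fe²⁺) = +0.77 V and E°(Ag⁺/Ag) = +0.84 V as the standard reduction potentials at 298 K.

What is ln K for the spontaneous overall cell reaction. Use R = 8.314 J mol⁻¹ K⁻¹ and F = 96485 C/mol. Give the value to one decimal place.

2.7

Cathode: Ag⁺/Ag; anode: Fe³⁺/Fe²⁺. E°cell = (+0.84) − (+0.77) = +0.07 V, with n = 1.
ΔG° = −nFE° = −RT ln K, so ln K = nFE°/(RT) = (1)(96485)(+0.07) / ((8.314)(298)) = 2.726.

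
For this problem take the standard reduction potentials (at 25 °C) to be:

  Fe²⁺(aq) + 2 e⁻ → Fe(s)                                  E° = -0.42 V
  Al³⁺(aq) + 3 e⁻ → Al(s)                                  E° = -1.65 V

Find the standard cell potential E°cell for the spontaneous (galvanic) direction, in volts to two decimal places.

+1.23 V

The Fe²⁺/Fe couple has the higher reduction potential, so it is the cathode; Al³⁺/Al is oxidised at the anode.
E°cell = E°(cathode) − E°(anode) = (-0.42) − (-1.65) = +1.23 V.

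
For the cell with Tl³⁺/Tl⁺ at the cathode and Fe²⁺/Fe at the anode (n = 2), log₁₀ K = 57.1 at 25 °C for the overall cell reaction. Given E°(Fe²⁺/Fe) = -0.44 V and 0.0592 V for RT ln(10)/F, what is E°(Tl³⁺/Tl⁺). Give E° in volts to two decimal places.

+1.25 V

E°cell = (0.0592/n)·log K = (0.0592/2)(57.1) = +1.690 V.
Since Tl³⁺/Tl⁺ is the cathode and Fe²⁺/Fe the anode, E°cell = E°(Tl³⁺/Tl⁺) − E°(Fe²⁺/Fe).
So E°(Tl³⁺/Tl⁺) = E°cell + E°(Fe²⁺/Fe) = +1.690 + (-0.44) = +1.25 V.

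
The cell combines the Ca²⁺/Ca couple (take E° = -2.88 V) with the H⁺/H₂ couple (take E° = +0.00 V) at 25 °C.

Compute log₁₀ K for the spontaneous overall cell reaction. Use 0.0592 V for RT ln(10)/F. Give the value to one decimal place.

Cathode: H⁺/H₂; anode: Ca²⁺/Ca. E°cell = +2.88 V, n = 2.
log K = nE°cell / 0.0592 = (2)(+2.88) / 0.0592 = 97.3.

97.3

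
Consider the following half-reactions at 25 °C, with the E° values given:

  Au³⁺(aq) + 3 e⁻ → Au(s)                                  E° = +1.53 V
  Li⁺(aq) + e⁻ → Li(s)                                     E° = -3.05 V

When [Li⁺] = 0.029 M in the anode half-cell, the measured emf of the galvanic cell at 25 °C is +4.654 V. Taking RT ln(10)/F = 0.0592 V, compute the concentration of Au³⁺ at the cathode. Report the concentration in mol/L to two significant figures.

0.14 M

Au³⁺/Au is the cathode, Li⁺/Li the anode: E°cell = +4.58 V, n = 3.
Overall reaction: Au³⁺(aq) + 3 Li(s) → Au(s) + 3 Li⁺(aq); Q = [Li⁺]^3/[Au³⁺]^1.
From E = E° − (0.0592/n) log Q: log Q = (E° − E)·n/0.0592 = (+4.58 − (+4.654))·3/0.0592 = -3.7500.
So 1·log[Au³⁺] = 3·log(0.029) − log Q = -4.6128 − (-3.7500) = -0.8628; [Au³⁺] = 10^(-0.8628) ≈ 0.14 M.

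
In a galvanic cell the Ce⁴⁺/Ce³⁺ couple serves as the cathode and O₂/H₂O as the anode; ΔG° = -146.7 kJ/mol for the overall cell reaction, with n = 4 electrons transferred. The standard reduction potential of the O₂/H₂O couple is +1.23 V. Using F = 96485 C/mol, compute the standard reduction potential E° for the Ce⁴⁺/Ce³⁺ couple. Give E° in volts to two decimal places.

+1.61 V

E°cell = −ΔG°/(nF) = −(-146.7×10³)/((4)(96485)) = +0.380 V.
Since Ce⁴⁺/Ce³⁺ is the cathode and O₂/H₂O the anode, E°cell = E°(Ce⁴⁺/Ce³⁺) − E°(O₂/H₂O).
So E°(Ce⁴⁺/Ce³⁺) = E°cell + E°(O₂/H₂O) = +0.380 + (+1.23) = +1.61 V.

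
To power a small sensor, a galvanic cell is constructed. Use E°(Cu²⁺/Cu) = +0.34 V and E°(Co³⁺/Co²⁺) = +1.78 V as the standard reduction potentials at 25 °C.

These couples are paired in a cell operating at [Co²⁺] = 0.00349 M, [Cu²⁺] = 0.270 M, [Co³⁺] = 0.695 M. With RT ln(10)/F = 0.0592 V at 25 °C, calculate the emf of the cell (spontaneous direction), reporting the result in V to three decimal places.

+1.593 V

Co³⁺/Co²⁺ is the cathode (higher E°), Cu²⁺/Cu the anode: E°cell = +1.78 − (+0.34) = +1.44 V, n = 2.
Overall: 2 Co³⁺(aq) + Cu(s) → 2 Co²⁺(aq) + Cu²⁺(aq)
Q = [Co²⁺]^2·[Cu²⁺] / ([Co³⁺]^2); log Q = -5.167.
E = E° − (0.0592/n) log Q = +1.44 − (0.0592/2)(-5.167) = +1.593 V.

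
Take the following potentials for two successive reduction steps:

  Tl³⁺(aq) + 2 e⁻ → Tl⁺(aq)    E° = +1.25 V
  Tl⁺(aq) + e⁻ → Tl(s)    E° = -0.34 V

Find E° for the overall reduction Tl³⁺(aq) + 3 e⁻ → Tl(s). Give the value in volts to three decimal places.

+0.720 V

Since ΔG° = −nFE° is additive over sequential reductions, n₃E°₃ = n₁E°₁ + n₂E°₂.
E°₃ = (2×+1.25 + 1×-0.34) / 3 = (+2.160) / 3 = +0.720 V.
E° values themselves are not directly additive — weighting by electron count is essential.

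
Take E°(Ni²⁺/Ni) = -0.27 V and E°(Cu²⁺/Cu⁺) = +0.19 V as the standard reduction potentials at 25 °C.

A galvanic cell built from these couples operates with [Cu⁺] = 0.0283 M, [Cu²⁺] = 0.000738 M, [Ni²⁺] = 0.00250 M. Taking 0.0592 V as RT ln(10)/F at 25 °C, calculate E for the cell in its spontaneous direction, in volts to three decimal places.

Cu²⁺/Cu⁺ is the cathode (higher E°), Ni²⁺/Ni the anode: E°cell = +0.19 − (-0.27) = +0.46 V, n = 2.
Overall: 2 Cu²⁺(aq) + Ni(s) → 2 Cu⁺(aq) + Ni²⁺(aq)
Q = [Cu⁺]^2·[Ni²⁺] / ([Cu²⁺]^2); log Q = 0.565.
E = E° − (0.0592/n) log Q = +0.46 − (0.0592/2)(0.565) = +0.443 V.

+0.443 V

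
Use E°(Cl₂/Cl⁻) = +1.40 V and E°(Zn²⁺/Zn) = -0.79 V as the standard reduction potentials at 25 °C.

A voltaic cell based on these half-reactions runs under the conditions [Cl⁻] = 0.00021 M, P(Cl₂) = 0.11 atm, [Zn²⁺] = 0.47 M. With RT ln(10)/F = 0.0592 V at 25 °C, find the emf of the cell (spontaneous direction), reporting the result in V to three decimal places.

+2.389 V

Cl₂/Cl⁻ is the cathode (higher E°), Zn²⁺/Zn the anode: E°cell = +1.40 − (-0.79) = +2.19 V, n = 2.
Overall: Cl₂(g) + Zn(s) → 2 Cl⁻(aq) + Zn²⁺(aq)
Q = [Cl⁻]^2·[Zn²⁺] / (P(Cl₂)); log Q = -6.725.
E = E° − (0.0592/n) log Q = +2.19 − (0.0592/2)(-6.725) = +2.389 V.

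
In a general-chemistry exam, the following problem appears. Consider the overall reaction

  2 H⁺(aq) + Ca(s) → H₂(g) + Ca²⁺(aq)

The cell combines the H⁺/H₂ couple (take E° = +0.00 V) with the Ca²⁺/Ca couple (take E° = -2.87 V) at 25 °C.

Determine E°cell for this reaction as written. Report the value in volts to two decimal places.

The H⁺/H₂ couple has the higher reduction potential, so it is the cathode; Ca²⁺/Ca is oxidised at the anode.
E°cell = E°(cathode) − E°(anode) = (+0.00) − (-2.87) = +2.87 V.

+2.87 V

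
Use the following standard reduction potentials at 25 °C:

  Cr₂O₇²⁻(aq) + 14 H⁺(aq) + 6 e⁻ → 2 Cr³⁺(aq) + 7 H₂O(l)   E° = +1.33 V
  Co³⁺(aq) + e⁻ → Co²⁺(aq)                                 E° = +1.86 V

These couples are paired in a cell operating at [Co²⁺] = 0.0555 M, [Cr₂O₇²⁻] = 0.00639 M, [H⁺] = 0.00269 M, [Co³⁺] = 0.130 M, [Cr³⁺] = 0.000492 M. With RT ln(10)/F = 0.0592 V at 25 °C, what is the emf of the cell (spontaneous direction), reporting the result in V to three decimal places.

+0.863 V

Co³⁺/Co²⁺ is the cathode (higher E°), Cr₂O₇²⁻/Cr³⁺ the anode: E°cell = +1.86 − (+1.33) = +0.53 V, n = 6.
Overall: 6 Co³⁺(aq) + 2 Cr³⁺(aq) + 7 H₂O(l) → 6 Co²⁺(aq) + Cr₂O₇²⁻(aq) + 14 H⁺(aq)
Q = [Co²⁺]^6·[Cr₂O₇²⁻]·[H⁺]^14 / ([Co³⁺]^6·[Cr³⁺]^2); log Q = -33.780.
E = E° − (0.0592/n) log Q = +0.53 − (0.0592/6)(-33.780) = +0.863 V.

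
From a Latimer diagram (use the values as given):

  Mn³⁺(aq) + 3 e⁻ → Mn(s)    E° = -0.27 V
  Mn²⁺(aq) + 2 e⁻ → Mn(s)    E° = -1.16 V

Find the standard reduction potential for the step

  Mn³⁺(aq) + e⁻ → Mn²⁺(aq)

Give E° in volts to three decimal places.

Sequential free energies add, so n₃E°₃ = n₁E°₁ + n₂E°₂.
With n₃ = 3, and the known step contributing 2×(-1.16) V, the unknown satisfies 1·E° = 3×(-0.27) − 2×(-1.16) = +1.510.
E° = +1.510 / 1 = +1.510 V.

+1.510 V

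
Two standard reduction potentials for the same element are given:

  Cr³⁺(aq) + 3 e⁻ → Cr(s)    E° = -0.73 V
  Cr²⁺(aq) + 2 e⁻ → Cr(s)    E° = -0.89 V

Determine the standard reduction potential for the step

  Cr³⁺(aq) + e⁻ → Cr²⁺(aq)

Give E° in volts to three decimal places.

-0.410 V

Sequential free energies add, so n₃E°₃ = n₁E°₁ + n₂E°₂.
With n₃ = 3, and the known step contributing 2×(-0.89) V, the unknown satisfies 1·E° = 3×(-0.73) − 2×(-0.89) = -0.410.
E° = -0.410 / 1 = -0.410 V.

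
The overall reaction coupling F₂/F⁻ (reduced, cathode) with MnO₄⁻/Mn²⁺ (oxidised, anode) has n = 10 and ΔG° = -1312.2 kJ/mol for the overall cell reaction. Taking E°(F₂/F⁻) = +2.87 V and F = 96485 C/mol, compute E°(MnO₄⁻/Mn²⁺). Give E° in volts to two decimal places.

E°cell = −ΔG°/(nF) = −(-1312.2×10³)/((10)(96485)) = +1.360 V.
Since F₂/F⁻ is the cathode and MnO₄⁻/Mn²⁺ the anode, E°cell = E°(F₂/F⁻) − E°(MnO₄⁻/Mn²⁺).
So E°(MnO₄⁻/Mn²⁺) = E°(F₂/F⁻) − E°cell = (+2.87) − (+1.360) = +1.51 V.

+1.51 V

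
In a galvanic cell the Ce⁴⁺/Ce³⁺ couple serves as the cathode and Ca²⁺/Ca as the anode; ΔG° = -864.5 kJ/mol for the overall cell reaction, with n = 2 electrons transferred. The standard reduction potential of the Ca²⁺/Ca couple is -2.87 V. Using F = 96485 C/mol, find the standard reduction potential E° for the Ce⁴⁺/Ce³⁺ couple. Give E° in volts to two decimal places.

E°cell = −ΔG°/(nF) = −(-864.5×10³)/((2)(96485)) = +4.480 V.
Since Ce⁴⁺/Ce³⁺ is the cathode and Ca²⁺/Ca the anode, E°cell = E°(Ce⁴⁺/Ce³⁺) − E°(Ca²⁺/Ca).
So E°(Ce⁴⁺/Ce³⁺) = E°cell + E°(Ca²⁺/Ca) = +4.480 + (-2.87) = +1.61 V.

+1.61 V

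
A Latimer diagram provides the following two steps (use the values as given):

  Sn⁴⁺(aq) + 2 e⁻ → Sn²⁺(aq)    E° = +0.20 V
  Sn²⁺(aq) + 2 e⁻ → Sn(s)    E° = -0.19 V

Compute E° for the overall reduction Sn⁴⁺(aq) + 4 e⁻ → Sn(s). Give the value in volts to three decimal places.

Since ΔG° = −nFE° is additive over sequential reductions, n₃E°₃ = n₁E°₁ + n₂E°₂.
E°₃ = (2×+0.20 + 2×-0.19) / 4 = (+0.020) / 4 = +0.005 V.

+0.005 V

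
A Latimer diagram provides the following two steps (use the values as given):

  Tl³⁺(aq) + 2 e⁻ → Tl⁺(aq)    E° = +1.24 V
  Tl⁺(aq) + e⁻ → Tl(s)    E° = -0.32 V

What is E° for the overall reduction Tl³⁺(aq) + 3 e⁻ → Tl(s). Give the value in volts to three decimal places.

+0.720 V

Adding the free-energy changes (−nFE°) of the two steps gives −n₃FE°₃ = −n₁FE°₁ − n₂FE°₂.
E°₃ = (2×+1.24 + 1×-0.32) / 3 = (+2.160) / 3 = +0.720 V.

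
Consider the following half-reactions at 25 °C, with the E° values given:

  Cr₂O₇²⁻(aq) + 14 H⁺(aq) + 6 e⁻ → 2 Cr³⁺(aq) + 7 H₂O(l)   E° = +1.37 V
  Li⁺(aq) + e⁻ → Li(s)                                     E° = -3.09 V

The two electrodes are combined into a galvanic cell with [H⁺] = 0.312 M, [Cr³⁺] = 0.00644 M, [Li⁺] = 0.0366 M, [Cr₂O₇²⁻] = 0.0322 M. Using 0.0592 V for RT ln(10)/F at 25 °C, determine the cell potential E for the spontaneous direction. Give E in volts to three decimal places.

+4.504 V

Cr₂O₇²⁻/Cr³⁺ is the cathode (higher E°), Li⁺/Li the anode: E°cell = +1.37 − (-3.09) = +4.46 V, n = 6.
Overall: Cr₂O₇²⁻(aq) + 14 H⁺(aq) + 6 Li(s) → 2 Cr³⁺(aq) + 7 H₂O(l) + 6 Li⁺(aq)
Q = [Cr³⁺]^2·[Li⁺]^6 / ([Cr₂O₇²⁻]·[H⁺]^14); log Q = -4.427.
E = E° − (0.0592/n) log Q = +4.46 − (0.0592/6)(-4.427) = +4.504 V.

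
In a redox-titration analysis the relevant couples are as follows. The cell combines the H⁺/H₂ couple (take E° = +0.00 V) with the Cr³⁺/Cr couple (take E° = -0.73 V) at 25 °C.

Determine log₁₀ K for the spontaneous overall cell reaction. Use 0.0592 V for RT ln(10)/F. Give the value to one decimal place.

74.0

Cathode: H⁺/H₂; anode: Cr³⁺/Cr. E°cell = +0.73 V, n = 6.
log K = nE°cell / 0.0592 = (6)(+0.73) / 0.0592 = 74.0.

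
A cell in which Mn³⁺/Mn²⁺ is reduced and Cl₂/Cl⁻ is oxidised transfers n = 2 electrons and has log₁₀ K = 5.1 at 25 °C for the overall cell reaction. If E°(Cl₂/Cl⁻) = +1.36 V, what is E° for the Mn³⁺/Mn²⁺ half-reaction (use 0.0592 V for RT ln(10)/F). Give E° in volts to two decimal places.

E°cell = (0.0592/n)·log K = (0.0592/2)(5.1) = +0.151 V.
Since Mn³⁺/Mn²⁺ is the cathode and Cl₂/Cl⁻ the anode, E°cell = E°(Mn³⁺/Mn²⁺) − E°(Cl₂/Cl⁻).
So E°(Mn³⁺/Mn²⁺) = E°cell + E°(Cl₂/Cl⁻) = +0.151 + (+1.36) = +1.51 V.

+1.51 V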